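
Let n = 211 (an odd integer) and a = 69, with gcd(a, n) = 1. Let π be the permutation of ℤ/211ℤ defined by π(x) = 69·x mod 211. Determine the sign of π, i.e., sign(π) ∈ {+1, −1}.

+1

Trace 46: π^k(46) = [46, 9, 199, 16, 49, 5, 134] for k=0..6.
Decompose π into cycles: lengths [105, 105, 1] (3 cycles, including the fixed point 0).
211 − 3 = 208 transpositions; sign(π) = (−1)^208 = +1.
The Jacobi symbol (69|211) = +1 (Zolotarev) agrees.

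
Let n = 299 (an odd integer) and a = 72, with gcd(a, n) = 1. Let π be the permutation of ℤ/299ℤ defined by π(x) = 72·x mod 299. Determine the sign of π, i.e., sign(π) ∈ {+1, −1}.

-1

Orbit of 72 under x↦72x: [72, 101, 96, 35, 128, 246, 71]… (length divides ord_299(72)).
6 cycles of lengths [132, 132, 12, 11, 11, 1].
sign(π) = (−1)^{n − #cycles} = (−1)^{299−6} = (−1)^293 = -1.
The Jacobi symbol (72|299) = -1 (Zolotarev) agrees.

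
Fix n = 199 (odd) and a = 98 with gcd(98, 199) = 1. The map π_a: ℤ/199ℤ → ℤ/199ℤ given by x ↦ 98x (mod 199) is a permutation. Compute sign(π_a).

+1

Start at x=62: 62 → 106 → 40 → 139 → 90 → 64 → 103 → … (one orbit).
Cycle lengths of π_98 on ℤ/199ℤ: [33, 33, 33, 33, 33, 33, 1]; 7 cycles in total.
199 − 7 = 192 transpositions; sign(π) = (−1)^192 = +1.
The Jacobi symbol (98|199) = +1 (Zolotarev) agrees.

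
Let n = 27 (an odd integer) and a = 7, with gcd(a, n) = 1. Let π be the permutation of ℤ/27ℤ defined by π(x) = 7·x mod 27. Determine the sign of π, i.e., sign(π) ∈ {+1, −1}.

+1

Start at x=1: 1 → 7 → 22 → 19 → 25 → 13 → 10 → … (one orbit).
π_7 has 7 disjoint cycles with lengths [9, 9, 3, 3, 1, 1, 1] on {0,…,26}.
sign(π) = (−1)^{n − #cycles} = (−1)^{27−7} = (−1)^20 = +1.
(7|27)_J = +1 (Zolotarev's lemma cross-check).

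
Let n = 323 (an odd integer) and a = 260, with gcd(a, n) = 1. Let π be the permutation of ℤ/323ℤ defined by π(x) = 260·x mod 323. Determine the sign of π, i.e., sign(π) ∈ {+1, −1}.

Trace 321: π^k(321) = [321, 126, 137, 90, 144, 295, 149] for k=0..6.
5 cycles of lengths [144, 144, 18, 16, 1].
323 − 5 = 318 transpositions; sign(π) = (−1)^318 = +1.

+1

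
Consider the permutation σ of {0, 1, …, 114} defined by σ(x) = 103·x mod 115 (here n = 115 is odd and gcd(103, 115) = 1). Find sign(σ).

Trace 36: π^k(36) = [36, 28, 9, 7, 31, 88, 94] for k=0..6.
5 cycles of lengths [44, 44, 22, 4, 1].
115 − 5 = 110 transpositions; sign(π) = (−1)^110 = +1.

+1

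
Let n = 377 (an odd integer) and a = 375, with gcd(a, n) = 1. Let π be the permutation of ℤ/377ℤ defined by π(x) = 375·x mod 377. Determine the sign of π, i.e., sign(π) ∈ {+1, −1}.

Orbit of 189 under x↦375x: [189, 376, 2, 373, 8, 361, 32]… (length divides ord_377(375)).
7 cycles of lengths [84, 84, 84, 84, 28, 12, 1].
With 7 cycles on 377 points, sign = (−1)^{377−7} = +1.
Check: (375/377) = +1 by Zolotarev.

+1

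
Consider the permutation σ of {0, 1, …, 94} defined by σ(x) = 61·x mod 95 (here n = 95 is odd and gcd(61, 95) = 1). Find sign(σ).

+1

Trace 1: π^k(1) = [1, 61, 16, 26, 66, 36, 11] for k=0..6.
Cycle lengths of π_61 on ℤ/95ℤ: [9, 9, 9, 9, 9, 9, 9, 9, 9, 9, 1, 1, 1, 1, 1]; 15 cycles in total.
n − c = 95 − 15 = 80; sign = (−1)^80 = +1.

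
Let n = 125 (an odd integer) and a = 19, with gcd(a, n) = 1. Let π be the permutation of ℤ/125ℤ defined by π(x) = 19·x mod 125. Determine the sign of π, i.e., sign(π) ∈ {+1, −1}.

+1

Start at x=16: 16 → 54 → 26 → 119 → 11 → 84 → 96 → … (one orbit).
7 cycles of lengths [50, 50, 10, 10, 2, 2, 1].
Σ(ℓ_i−1) = 125−7 = 118; sign = (−1)^118 = +1.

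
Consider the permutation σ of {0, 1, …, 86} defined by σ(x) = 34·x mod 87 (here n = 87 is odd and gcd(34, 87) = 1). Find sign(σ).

Trace 16: π^k(16) = [16, 22, 52, 28, 82, 4, 49] for k=0..6.
π_34 has 9 disjoint cycles with lengths [14, 14, 14, 14, 14, 14, 1, 1, 1] on {0,…,86}.
9 cycles on 87: each ℓ→(−1)^(ℓ−1), product (−1)^78 = +1.
Zolotarev: (34|87) = +1, matching the cycle-count sign.

+1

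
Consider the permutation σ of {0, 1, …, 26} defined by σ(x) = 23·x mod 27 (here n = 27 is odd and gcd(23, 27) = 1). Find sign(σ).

-1

Start at x=17: 17 → 13 → 2 → 19 → 5 → 7 → 26 → … (one orbit).
π_23 has 4 disjoint cycles with lengths [18, 6, 2, 1] on {0,…,26}.
sign(π) = (−1)^{n − #cycles} = (−1)^{27−4} = (−1)^23 = -1.
The Jacobi symbol (23|27) = -1 (Zolotarev) agrees.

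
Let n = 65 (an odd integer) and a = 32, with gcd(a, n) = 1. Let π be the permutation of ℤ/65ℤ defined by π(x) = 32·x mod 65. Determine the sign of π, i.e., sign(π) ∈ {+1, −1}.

Orbit of 32 under x↦32x: [32, 49, 8, 61, 2, 64, 33]… (length divides ord_65(32)).
Decompose π into cycles: lengths [12, 12, 12, 12, 12, 4, 1] (7 cycles, including the fixed point 0).
65 − 7 = 58 transpositions; sign(π) = (−1)^58 = +1.
(32|65)_J = +1 (Zolotarev's lemma cross-check).

+1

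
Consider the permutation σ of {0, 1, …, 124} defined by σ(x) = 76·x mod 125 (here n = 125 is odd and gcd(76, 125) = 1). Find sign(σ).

+1

Start at x=101: 101 → 51 → 1 → 76 → 26 → 101 (one orbit).
45 cycles of lengths [5, 5, 5, 5, 5, 5, 5, 5, 5, 5, 5, 5, 5, 5, 5, 5, 5, 5, 5, 5, 1, 1, 1, 1, 1, 1, 1, 1, 1, 1, 1, 1, 1, 1, 1, 1, 1, 1, 1, 1, 1, 1, 1, 1, 1].
With 45 cycles on 125 points, sign = (−1)^{125−45} = +1.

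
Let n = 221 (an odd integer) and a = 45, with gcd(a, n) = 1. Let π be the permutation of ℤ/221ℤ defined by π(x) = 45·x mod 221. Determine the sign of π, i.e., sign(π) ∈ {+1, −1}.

Trace 57: π^k(57) = [57, 134, 63, 183, 58, 179, 99] for k=0..6.
Cycle lengths of π_45 on ℤ/221ℤ: [48, 48, 48, 48, 16, 12, 1]; 7 cycles in total.
7 cycles on 221: each ℓ→(−1)^(ℓ−1), product (−1)^214 = +1.
Via Zolotarev, sign(π_{45}) = (45|221) = +1.

+1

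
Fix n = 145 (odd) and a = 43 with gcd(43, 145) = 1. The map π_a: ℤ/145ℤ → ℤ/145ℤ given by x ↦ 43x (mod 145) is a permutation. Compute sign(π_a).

+1

Start at x=111: 111 → 133 → 64 → 142 → 16 → 108 → 4 → … (one orbit).
Cycle lengths of π_43 on ℤ/145ℤ: [28, 28, 28, 28, 28, 4, 1]; 7 cycles in total.
145 − 7 = 138 transpositions; sign(π) = (−1)^138 = +1.
The Jacobi symbol (43|145) = +1 (Zolotarev) agrees.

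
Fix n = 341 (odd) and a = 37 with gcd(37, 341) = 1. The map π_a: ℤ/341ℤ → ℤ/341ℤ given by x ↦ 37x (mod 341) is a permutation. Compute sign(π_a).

-1

Trace 37: π^k(37) = [37, 5, 185, 25, 243, 125, 192] for k=0..6.
18 cycles of lengths [30, 30, 30, 30, 30, 30, 30, 30, 30, 30, 6, 6, 6, 6, 6, 5, 5, 1].
341 − 18 = 323 transpositions; sign(π) = (−1)^323 = -1.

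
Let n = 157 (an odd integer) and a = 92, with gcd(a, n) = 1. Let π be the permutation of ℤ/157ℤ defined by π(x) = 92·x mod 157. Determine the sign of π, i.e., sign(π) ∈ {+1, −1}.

-1

Trace 78: π^k(78) = [78, 111, 7, 16, 59, 90, 116] for k=0..6.
π_92 has 4 disjoint cycles with lengths [52, 52, 52, 1] on {0,…,156}.
With 4 cycles on 157 points, sign = (−1)^{157−4} = -1.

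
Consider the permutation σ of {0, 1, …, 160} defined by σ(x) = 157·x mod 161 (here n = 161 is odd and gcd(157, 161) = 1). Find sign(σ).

Trace 157: π^k(157) = [157, 16, 97, 95, 103, 71, 38] for k=0..6.
Cycle type of π: 66×2 + 22 + 6 + 1; total 5 cycles.
5 cycles on 161: each ℓ→(−1)^(ℓ−1), product (−1)^156 = +1.

+1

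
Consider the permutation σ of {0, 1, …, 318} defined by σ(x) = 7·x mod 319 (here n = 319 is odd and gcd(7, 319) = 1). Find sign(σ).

-1

Start at x=107: 107 → 111 → 139 → 16 → 112 → 146 → 65 → … (one orbit).
10 cycles of lengths [70, 70, 70, 70, 10, 7, 7, 7, 7, 1].
With 10 cycles on 319 points, sign = (−1)^{319−10} = -1.
(7|319)_J = -1 (Zolotarev's lemma cross-check).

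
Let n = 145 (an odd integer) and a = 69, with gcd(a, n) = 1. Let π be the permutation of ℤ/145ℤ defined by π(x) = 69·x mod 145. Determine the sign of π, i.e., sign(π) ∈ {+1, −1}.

Start at x=136: 136 → 104 → 71 → 114 → 36 → 19 → 6 → … (one orbit).
Cycle type of π: 28×5 + 2×2 + 1; total 8 cycles.
sign(π) = (−1)^{n − #cycles} = (−1)^{145−8} = (−1)^137 = -1.

-1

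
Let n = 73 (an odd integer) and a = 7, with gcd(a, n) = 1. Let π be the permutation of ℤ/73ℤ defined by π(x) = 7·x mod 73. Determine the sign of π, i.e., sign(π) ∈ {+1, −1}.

-1

Orbit of 70 under x↦7x: [70, 52, 72, 66, 24, 22, 8]… (length divides ord_73(7)).
Cycle lengths of π_7 on ℤ/73ℤ: [24, 24, 24, 1]; 4 cycles in total.
Σ(ℓ_i−1) = 73−4 = 69; sign = (−1)^69 = -1.
The Jacobi symbol (7|73) = -1 (Zolotarev) agrees.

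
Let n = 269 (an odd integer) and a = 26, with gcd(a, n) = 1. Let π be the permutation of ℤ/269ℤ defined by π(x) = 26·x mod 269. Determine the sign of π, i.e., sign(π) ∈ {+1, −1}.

Orbit of 246 under x↦26x: [246, 209, 54, 59, 189, 72, 258]… (length divides ord_269(26)).
Decompose π into cycles: lengths [268, 1] (2 cycles, including the fixed point 0).
sign(π) = (−1)^{n − #cycles} = (−1)^{269−2} = (−1)^267 = -1.
The Jacobi symbol (26|269) = -1 (Zolotarev) agrees.

-1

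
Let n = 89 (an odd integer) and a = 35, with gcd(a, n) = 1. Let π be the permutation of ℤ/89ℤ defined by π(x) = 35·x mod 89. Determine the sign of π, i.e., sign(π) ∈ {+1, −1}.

-1

Start at x=79: 79 → 6 → 32 → 52 → 40 → 65 → 50 → … (one orbit).
2 cycles of lengths [88, 1].
n − c = 89 − 2 = 87; sign = (−1)^87 = -1.
The Jacobi symbol (35|89) = -1 (Zolotarev) agrees.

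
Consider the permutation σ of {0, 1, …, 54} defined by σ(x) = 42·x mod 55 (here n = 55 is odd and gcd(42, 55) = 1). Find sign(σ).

Orbit of 26 under x↦42x: [26, 47, 49, 23, 31, 37, 14]… (length divides ord_55(42)).
6 cycles of lengths [20, 20, 5, 5, 4, 1].
sign(π) = (−1)^{n − #cycles} = (−1)^{55−6} = (−1)^49 = -1.
The Jacobi symbol (42|55) = -1 (Zolotarev) agrees.

-1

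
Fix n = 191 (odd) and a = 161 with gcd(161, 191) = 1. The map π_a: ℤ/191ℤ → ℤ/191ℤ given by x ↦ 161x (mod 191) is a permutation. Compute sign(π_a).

Orbit of 186 under x↦161x: [186, 150, 84, 154, 155, 125, 70]… (length divides ord_191(161)).
The orbit structure of x ↦ 161x mod 191: 6 orbits of sizes [38, 38, 38, 38, 38, 1].
Σ(ℓ_i−1) = 191−6 = 185; sign = (−1)^185 = -1.
The Jacobi symbol (161|191) = -1 (Zolotarev) agrees.

-1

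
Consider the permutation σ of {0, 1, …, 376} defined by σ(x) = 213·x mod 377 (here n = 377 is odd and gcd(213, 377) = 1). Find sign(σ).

+1

Start at x=317: 317 → 38 → 177 → 1 → 213 → 129 → 333 → … (one orbit).
Decompose π into cycles: lengths [28, 28, 28, 28, 28, 28, 28, 28, 28, 28, 28, 28, 28, 4, 4, 4, 1] (17 cycles, including the fixed point 0).
sign(π) = (−1)^{n − #cycles} = (−1)^{377−17} = (−1)^360 = +1.
Zolotarev: (213|377) = +1, matching the cycle-count sign.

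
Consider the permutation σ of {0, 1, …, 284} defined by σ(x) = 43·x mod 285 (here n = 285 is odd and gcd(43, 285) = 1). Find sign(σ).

Trace 253: π^k(253) = [253, 49, 112, 256, 178, 244, 232] for k=0..6.
Cycle type of π: 36×6 + 9×6 + 4×3 + 1×3; total 18 cycles.
With 18 cycles on 285 points, sign = (−1)^{285−18} = -1.

-1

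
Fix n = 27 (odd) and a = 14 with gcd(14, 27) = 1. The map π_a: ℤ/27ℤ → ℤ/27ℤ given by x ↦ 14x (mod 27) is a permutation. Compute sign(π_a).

-1

Orbit of 4 under x↦14x: [4, 2, 1, 14, 7, 17, 22]… (length divides ord_27(14)).
The orbit structure of x ↦ 14x mod 27: 4 orbits of sizes [18, 6, 2, 1].
Σ(ℓ_i−1) = 27−4 = 23; sign = (−1)^23 = -1.
Zolotarev: (14|27) = -1, matching the cycle-count sign.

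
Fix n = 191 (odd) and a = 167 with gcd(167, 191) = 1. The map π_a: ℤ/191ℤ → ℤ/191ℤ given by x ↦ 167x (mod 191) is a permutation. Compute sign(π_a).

-1

Start at x=187: 187 → 96 → 179 → 97 → 155 → 100 → 83 → … (one orbit).
The orbit structure of x ↦ 167x mod 191: 2 orbits of sizes [190, 1].
n − c = 191 − 2 = 189; sign = (−1)^189 = -1.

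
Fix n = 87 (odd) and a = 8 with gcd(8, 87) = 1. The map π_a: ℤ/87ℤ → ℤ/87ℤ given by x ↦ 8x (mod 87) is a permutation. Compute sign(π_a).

+1

Orbit of 32 under x↦8x: [32, 82, 47, 28, 50, 52, 68]… (length divides ord_87(8)).
π_8 has 5 disjoint cycles with lengths [28, 28, 28, 2, 1] on {0,…,86}.
5 cycles on 87: each ℓ→(−1)^(ℓ−1), product (−1)^82 = +1.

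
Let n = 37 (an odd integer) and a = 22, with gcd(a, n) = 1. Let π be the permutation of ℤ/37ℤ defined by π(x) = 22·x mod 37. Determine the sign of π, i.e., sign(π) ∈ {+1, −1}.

Start at x=7: 7 → 6 → 21 → 18 → 26 → 17 → 4 → … (one orbit).
π_22 has 2 disjoint cycles with lengths [36, 1] on {0,…,36}.
With 2 cycles on 37 points, sign = (−1)^{37−2} = -1.
The Jacobi symbol (22|37) = -1 (Zolotarev) agrees.

-1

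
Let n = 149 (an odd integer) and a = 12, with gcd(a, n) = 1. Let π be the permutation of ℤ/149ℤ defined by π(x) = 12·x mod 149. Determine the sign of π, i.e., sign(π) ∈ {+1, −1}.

Orbit of 7 under x↦12x: [7, 84, 114, 27, 26, 14, 19]… (length divides ord_149(12)).
π_12 has 2 disjoint cycles with lengths [148, 1] on {0,…,148}.
149 − 2 = 147 transpositions; sign(π) = (−1)^147 = -1.
The Jacobi symbol (12|149) = -1 (Zolotarev) agrees.

-1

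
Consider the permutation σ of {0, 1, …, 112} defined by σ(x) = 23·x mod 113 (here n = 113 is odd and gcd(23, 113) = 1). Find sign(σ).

-1

Trace 10: π^k(10) = [10, 4, 92, 82, 78, 99, 17] for k=0..6.
π_23 has 2 disjoint cycles with lengths [112, 1] on {0,…,112}.
n − c = 113 − 2 = 111; sign = (−1)^111 = -1.
(23|113)_J = -1 (Zolotarev's lemma cross-check).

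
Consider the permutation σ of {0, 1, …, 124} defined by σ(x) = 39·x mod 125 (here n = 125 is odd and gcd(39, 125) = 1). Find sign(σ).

Start at x=111: 111 → 79 → 81 → 34 → 76 → 89 → 96 → … (one orbit).
Cycle lengths of π_39 on ℤ/125ℤ: [50, 50, 10, 10, 2, 2, 1]; 7 cycles in total.
With 7 cycles on 125 points, sign = (−1)^{125−7} = +1.
Zolotarev: (39|125) = +1, matching the cycle-count sign.

+1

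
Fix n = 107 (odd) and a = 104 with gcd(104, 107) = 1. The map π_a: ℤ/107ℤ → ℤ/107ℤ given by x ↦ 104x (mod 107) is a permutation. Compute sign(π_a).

Start at x=97: 97 → 30 → 17 → 56 → 46 → 76 → 93 → … (one orbit).
The orbit structure of x ↦ 104x mod 107: 2 orbits of sizes [106, 1].
2 cycles on 107: each ℓ→(−1)^(ℓ−1), product (−1)^105 = -1.
(104|107)_J = -1 (Zolotarev's lemma cross-check).

-1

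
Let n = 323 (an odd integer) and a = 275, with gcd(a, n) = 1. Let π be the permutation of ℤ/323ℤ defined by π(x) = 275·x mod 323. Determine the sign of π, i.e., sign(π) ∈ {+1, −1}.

Trace 156: π^k(156) = [156, 264, 248, 47, 5, 83, 215] for k=0..6.
6 cycles of lengths [144, 144, 16, 9, 9, 1].
323 − 6 = 317 transpositions; sign(π) = (−1)^317 = -1.

-1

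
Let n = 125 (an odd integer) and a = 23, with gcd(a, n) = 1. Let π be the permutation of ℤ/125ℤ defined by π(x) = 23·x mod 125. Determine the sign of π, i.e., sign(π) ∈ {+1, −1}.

Start at x=23: 23 → 29 → 42 → 91 → 93 → 14 → 72 → … (one orbit).
Decompose π into cycles: lengths [100, 20, 4, 1] (4 cycles, including the fixed point 0).
4 cycles on 125: each ℓ→(−1)^(ℓ−1), product (−1)^121 = -1.

-1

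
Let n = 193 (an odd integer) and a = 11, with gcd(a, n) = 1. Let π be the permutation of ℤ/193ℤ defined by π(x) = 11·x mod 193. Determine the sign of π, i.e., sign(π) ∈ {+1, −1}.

Trace 150: π^k(150) = [150, 106, 8, 88, 3, 33, 170] for k=0..6.
The orbit structure of x ↦ 11x mod 193: 4 orbits of sizes [64, 64, 64, 1].
sign(π) = (−1)^{n − #cycles} = (−1)^{193−4} = (−1)^189 = -1.
Zolotarev: (11|193) = -1, matching the cycle-count sign.

-1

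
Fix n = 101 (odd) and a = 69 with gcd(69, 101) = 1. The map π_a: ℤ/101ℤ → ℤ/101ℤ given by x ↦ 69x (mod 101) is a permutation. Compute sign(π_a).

-1

Orbit of 91 under x↦69x: [91, 17, 62, 36, 60, 100, 32]… (length divides ord_101(69)).
π_69 has 6 disjoint cycles with lengths [20, 20, 20, 20, 20, 1] on {0,…,100}.
Σ(ℓ_i−1) = 101−6 = 95; sign = (−1)^95 = -1.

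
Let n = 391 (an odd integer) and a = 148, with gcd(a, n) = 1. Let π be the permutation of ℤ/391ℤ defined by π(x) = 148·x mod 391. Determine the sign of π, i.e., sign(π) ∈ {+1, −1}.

Orbit of 114 under x↦148x: [114, 59, 130, 81, 258, 257, 109]… (length divides ord_391(148)).
Cycle lengths of π_148 on ℤ/391ℤ: [176, 176, 22, 16, 1]; 5 cycles in total.
5 cycles on 391: each ℓ→(−1)^(ℓ−1), product (−1)^386 = +1.
Check: (148/391) = +1 by Zolotarev.

+1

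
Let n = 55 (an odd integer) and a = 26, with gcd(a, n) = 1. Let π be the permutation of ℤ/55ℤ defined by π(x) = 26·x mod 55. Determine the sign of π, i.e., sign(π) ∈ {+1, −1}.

Start at x=1: 1 → 26 → 16 → 31 → 36 → 1 (one orbit).
The orbit structure of x ↦ 26x mod 55: 15 orbits of sizes [5, 5, 5, 5, 5, 5, 5, 5, 5, 5, 1, 1, 1, 1, 1].
n − c = 55 − 15 = 40; sign = (−1)^40 = +1.
Via Zolotarev, sign(π_{26}) = (26|55) = +1.

+1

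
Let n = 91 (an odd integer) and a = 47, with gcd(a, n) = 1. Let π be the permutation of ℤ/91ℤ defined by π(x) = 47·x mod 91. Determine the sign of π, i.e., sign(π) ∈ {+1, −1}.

Orbit of 5 under x↦47x: [5, 53, 34, 51, 31, 1, 47]… (length divides ord_91(47)).
π_47 has 11 disjoint cycles with lengths [12, 12, 12, 12, 12, 12, 6, 4, 4, 4, 1] on {0,…,90}.
91 − 11 = 80 transpositions; sign(π) = (−1)^80 = +1.
Via Zolotarev, sign(π_{47}) = (47|91) = +1.

+1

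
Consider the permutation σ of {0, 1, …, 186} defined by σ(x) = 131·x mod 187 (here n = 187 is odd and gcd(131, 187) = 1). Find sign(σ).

+1

Start at x=67: 67 → 175 → 111 → 142 → 89 → 65 → 100 → … (one orbit).
π_131 has 17 disjoint cycles with lengths [16, 16, 16, 16, 16, 16, 16, 16, 16, 16, 16, 2, 2, 2, 2, 2, 1] on {0,…,186}.
17 cycles on 187: each ℓ→(−1)^(ℓ−1), product (−1)^170 = +1.
Check: (131/187) = +1 by Zolotarev.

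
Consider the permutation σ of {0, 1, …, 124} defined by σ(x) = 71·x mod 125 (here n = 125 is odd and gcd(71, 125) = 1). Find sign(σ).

+1

Start at x=1: 1 → 71 → 41 → 36 → 56 → 101 → 46 → … (one orbit).
π_71 has 13 disjoint cycles with lengths [25, 25, 25, 25, 5, 5, 5, 5, 1, 1, 1, 1, 1] on {0,…,124}.
sign(π) = (−1)^{n − #cycles} = (−1)^{125−13} = (−1)^112 = +1.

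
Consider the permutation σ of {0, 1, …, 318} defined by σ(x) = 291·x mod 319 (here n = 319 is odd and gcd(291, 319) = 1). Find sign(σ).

Trace 59: π^k(59) = [59, 262, 1, 291, 146] for k=0..4.
Decompose π into cycles: lengths [5, 5, 5, 5, 5, 5, 5, 5, 5, 5, 5, 5, 5, 5, 5, 5, 5, 5, 5, 5, 5, 5, 5, 5, 5, 5, 5, 5, 5, 5, 5, 5, 5, 5, 5, 5, 5, 5, 5, 5, 5, 5, 5, 5, 5, 5, 5, 5, 5, 5, 5, 5, 5, 5, 5, 5, 5, 5, 1, 1, 1, 1, 1, 1, 1, 1, 1, 1, 1, 1, 1, 1, 1, 1, 1, 1, 1, 1, 1, 1, 1, 1, 1, 1, 1, 1, 1] (87 cycles, including the fixed point 0).
Σ(ℓ_i−1) = 319−87 = 232; sign = (−1)^232 = +1.
The Jacobi symbol (291|319) = +1 (Zolotarev) agrees.

+1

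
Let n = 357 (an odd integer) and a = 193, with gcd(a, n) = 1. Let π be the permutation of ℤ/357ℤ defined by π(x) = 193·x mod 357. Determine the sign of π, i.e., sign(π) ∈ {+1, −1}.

-1

Trace 148: π^k(148) = [148, 4, 58, 127, 235, 16, 232] for k=0..6.
Cycle lengths of π_193 on ℤ/357ℤ: [48, 48, 48, 48, 48, 48, 16, 16, 16, 3, 3, 3, 3, 3, 3, 1, 1, 1]; 18 cycles in total.
With 18 cycles on 357 points, sign = (−1)^{357−18} = -1.
(193|357)_J = -1 (Zolotarev's lemma cross-check).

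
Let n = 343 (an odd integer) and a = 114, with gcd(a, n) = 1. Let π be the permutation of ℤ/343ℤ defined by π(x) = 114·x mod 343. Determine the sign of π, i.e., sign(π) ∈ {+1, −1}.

Orbit of 275 under x↦114x: [275, 137, 183, 282, 249, 260, 142]… (length divides ord_343(114)).
The orbit structure of x ↦ 114x mod 343: 7 orbits of sizes [147, 147, 21, 21, 3, 3, 1].
343 − 7 = 336 transpositions; sign(π) = (−1)^336 = +1.

+1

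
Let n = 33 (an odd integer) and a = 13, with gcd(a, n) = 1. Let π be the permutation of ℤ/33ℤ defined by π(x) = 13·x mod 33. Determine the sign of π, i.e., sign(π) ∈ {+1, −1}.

Orbit of 31 under x↦13x: [31, 7, 25, 28, 1, 13, 4]… (length divides ord_33(13)).
π_13 has 6 disjoint cycles with lengths [10, 10, 10, 1, 1, 1] on {0,…,32}.
6 cycles on 33: each ℓ→(−1)^(ℓ−1), product (−1)^27 = -1.
Zolotarev: (13|33) = -1, matching the cycle-count sign.

-1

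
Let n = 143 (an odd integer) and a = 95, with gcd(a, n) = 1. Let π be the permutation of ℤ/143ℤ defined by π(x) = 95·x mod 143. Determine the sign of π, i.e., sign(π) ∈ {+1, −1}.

-1

Start at x=81: 81 → 116 → 9 → 140 → 1 → 95 → 16 → … (one orbit).
8 cycles of lengths [30, 30, 30, 30, 10, 6, 6, 1].
sign(π) = (−1)^{n − #cycles} = (−1)^{143−8} = (−1)^135 = -1.
Check: (95/143) = -1 by Zolotarev.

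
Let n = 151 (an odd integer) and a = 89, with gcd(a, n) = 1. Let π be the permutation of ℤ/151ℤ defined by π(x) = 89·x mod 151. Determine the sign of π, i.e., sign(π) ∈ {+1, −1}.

-1

Orbit of 34 under x↦89x: [34, 6, 81, 112, 2, 27, 138]… (length divides ord_151(89)).
Cycle type of π: 150 + 1; total 2 cycles.
sign(π) = (−1)^{n − #cycles} = (−1)^{151−2} = (−1)^149 = -1.
Zolotarev: (89|151) = -1, matching the cycle-count sign.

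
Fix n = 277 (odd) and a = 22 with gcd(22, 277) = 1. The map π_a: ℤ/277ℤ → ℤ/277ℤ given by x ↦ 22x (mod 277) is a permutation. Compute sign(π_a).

+1

Start at x=194: 194 → 113 → 270 → 123 → 213 → 254 → 48 → … (one orbit).
Decompose π into cycles: lengths [138, 138, 1] (3 cycles, including the fixed point 0).
277 − 3 = 274 transpositions; sign(π) = (−1)^274 = +1.
(22|277)_J = +1 (Zolotarev's lemma cross-check).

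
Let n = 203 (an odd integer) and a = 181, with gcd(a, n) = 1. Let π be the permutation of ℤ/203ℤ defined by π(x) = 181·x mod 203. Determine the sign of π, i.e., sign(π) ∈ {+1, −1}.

-1

Start at x=20: 20 → 169 → 139 → 190 → 83 → 1 → 181 → … (one orbit).
20 cycles of lengths [14, 14, 14, 14, 14, 14, 14, 14, 14, 14, 14, 14, 7, 7, 7, 7, 2, 2, 2, 1].
sign(π) = (−1)^{n − #cycles} = (−1)^{203−20} = (−1)^183 = -1.
Zolotarev: (181|203) = -1, matching the cycle-count sign.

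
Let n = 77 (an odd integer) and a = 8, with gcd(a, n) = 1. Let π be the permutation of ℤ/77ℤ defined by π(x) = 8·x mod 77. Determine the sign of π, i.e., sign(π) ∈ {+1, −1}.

Orbit of 15 under x↦8x: [15, 43, 36, 57, 71, 29, 1]… (length divides ord_77(8)).
Cycle type of π: 10×7 + 1×7; total 14 cycles.
With 14 cycles on 77 points, sign = (−1)^{77−14} = -1.
Via Zolotarev, sign(π_{8}) = (8|77) = -1.

-1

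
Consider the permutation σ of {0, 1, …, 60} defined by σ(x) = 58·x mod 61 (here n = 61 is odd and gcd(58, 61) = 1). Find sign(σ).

Start at x=1: 1 → 58 → 9 → 34 → 20 → 1 (one orbit).
The orbit structure of x ↦ 58x mod 61: 13 orbits of sizes [5, 5, 5, 5, 5, 5, 5, 5, 5, 5, 5, 5, 1].
sign(π) = (−1)^{n − #cycles} = (−1)^{61−13} = (−1)^48 = +1.

+1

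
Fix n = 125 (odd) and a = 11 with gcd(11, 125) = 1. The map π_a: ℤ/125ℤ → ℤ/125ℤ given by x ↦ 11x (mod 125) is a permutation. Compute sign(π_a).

Start at x=21: 21 → 106 → 41 → 76 → 86 → 71 → 31 → … (one orbit).
Cycle type of π: 25×4 + 5×4 + 1×5; total 13 cycles.
n − c = 125 − 13 = 112; sign = (−1)^112 = +1.
Zolotarev: (11|125) = +1, matching the cycle-count sign.

+1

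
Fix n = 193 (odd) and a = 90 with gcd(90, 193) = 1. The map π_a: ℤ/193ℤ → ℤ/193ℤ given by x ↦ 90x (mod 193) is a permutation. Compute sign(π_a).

-1

Trace 127: π^k(127) = [127, 43, 10, 128, 133, 4, 167] for k=0..6.
The orbit structure of x ↦ 90x mod 193: 2 orbits of sizes [192, 1].
With 2 cycles on 193 points, sign = (−1)^{193−2} = -1.
Zolotarev: (90|193) = -1, matching the cycle-count sign.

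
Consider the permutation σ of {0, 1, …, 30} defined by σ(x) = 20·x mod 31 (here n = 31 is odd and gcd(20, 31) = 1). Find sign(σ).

Trace 5: π^k(5) = [5, 7, 16, 10, 14, 1, 20] for k=0..6.
The orbit structure of x ↦ 20x mod 31: 3 orbits of sizes [15, 15, 1].
n − c = 31 − 3 = 28; sign = (−1)^28 = +1.
(20|31)_J = +1 (Zolotarev's lemma cross-check).

+1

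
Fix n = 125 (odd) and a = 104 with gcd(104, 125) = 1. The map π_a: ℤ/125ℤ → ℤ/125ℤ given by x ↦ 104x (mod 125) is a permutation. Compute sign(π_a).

+1

Start at x=21: 21 → 59 → 11 → 19 → 101 → 4 → 41 → … (one orbit).
Cycle type of π: 50×2 + 10×2 + 2×2 + 1; total 7 cycles.
Σ(ℓ_i−1) = 125−7 = 118; sign = (−1)^118 = +1.
Via Zolotarev, sign(π_{104}) = (104|125) = +1.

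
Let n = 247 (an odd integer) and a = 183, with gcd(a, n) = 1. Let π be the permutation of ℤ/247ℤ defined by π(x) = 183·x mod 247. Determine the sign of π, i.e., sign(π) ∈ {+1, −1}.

-1

Start at x=170: 170 → 235 → 27 → 1 → 183 → 144 → 170 (one orbit).
Decompose π into cycles: lengths [6, 6, 6, 6, 6, 6, 6, 6, 6, 6, 6, 6, 6, 6, 6, 6, 6, 6, 6, 6, 6, 6, 6, 6, 6, 6, 6, 6, 6, 6, 6, 6, 6, 6, 6, 6, 6, 6, 6, 1, 1, 1, 1, 1, 1, 1, 1, 1, 1, 1, 1, 1] (52 cycles, including the fixed point 0).
sign(π) = (−1)^{n − #cycles} = (−1)^{247−52} = (−1)^195 = -1.
Via Zolotarev, sign(π_{183}) = (183|247) = -1.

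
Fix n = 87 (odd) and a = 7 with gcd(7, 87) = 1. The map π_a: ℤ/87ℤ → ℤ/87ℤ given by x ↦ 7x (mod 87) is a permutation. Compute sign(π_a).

+1

Trace 1: π^k(1) = [1, 7, 49, 82, 52, 16, 25] for k=0..6.
15 cycles of lengths [7, 7, 7, 7, 7, 7, 7, 7, 7, 7, 7, 7, 1, 1, 1].
n − c = 87 − 15 = 72; sign = (−1)^72 = +1.
The Jacobi symbol (7|87) = +1 (Zolotarev) agrees.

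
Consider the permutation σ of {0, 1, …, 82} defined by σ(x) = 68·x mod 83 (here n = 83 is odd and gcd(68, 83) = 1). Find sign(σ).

+1

Start at x=33: 33 → 3 → 38 → 11 → 1 → 68 → 59 → … (one orbit).
Cycle type of π: 41×2 + 1; total 3 cycles.
n − c = 83 − 3 = 80; sign = (−1)^80 = +1.
Check: (68/83) = +1 by Zolotarev.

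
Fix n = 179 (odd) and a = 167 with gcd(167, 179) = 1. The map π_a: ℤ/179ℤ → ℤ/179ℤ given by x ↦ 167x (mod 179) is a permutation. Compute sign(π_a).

-1

Orbit of 111 under x↦167x: [111, 100, 53, 80, 114, 64, 127]… (length divides ord_179(167)).
Cycle lengths of π_167 on ℤ/179ℤ: [178, 1]; 2 cycles in total.
179 − 2 = 177 transpositions; sign(π) = (−1)^177 = -1.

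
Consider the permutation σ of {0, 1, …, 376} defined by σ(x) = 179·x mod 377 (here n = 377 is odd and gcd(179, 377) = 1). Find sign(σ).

+1

Start at x=283: 283 → 139 → 376 → 198 → 4 → 339 → 361 → … (one orbit).
The orbit structure of x ↦ 179x mod 377: 13 orbits of sizes [42, 42, 42, 42, 42, 42, 42, 42, 14, 14, 6, 6, 1].
With 13 cycles on 377 points, sign = (−1)^{377−13} = +1.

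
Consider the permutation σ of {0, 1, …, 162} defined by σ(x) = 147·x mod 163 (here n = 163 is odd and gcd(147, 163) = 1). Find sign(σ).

-1

Orbit of 158 under x↦147x: [158, 80, 24, 105, 113, 148, 77]… (length divides ord_163(147)).
π_147 has 2 disjoint cycles with lengths [162, 1] on {0,…,162}.
With 2 cycles on 163 points, sign = (−1)^{163−2} = -1.
Zolotarev: (147|163) = -1, matching the cycle-count sign.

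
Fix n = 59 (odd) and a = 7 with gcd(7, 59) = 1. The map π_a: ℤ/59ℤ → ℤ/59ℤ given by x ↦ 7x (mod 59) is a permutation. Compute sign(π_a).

Orbit of 19 under x↦7x: [19, 15, 46, 27, 12, 25, 57]… (length divides ord_59(7)).
Cycle type of π: 29×2 + 1; total 3 cycles.
Σ(ℓ_i−1) = 59−3 = 56; sign = (−1)^56 = +1.
Check: (7/59) = +1 by Zolotarev.

+1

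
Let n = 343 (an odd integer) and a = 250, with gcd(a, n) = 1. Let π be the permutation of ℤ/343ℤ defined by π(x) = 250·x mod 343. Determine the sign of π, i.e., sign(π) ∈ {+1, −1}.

-1

Trace 226: π^k(226) = [226, 248, 260, 173, 32, 111, 310] for k=0..6.
Cycle lengths of π_250 on ℤ/343ℤ: [294, 42, 6, 1]; 4 cycles in total.
343 − 4 = 339 transpositions; sign(π) = (−1)^339 = -1.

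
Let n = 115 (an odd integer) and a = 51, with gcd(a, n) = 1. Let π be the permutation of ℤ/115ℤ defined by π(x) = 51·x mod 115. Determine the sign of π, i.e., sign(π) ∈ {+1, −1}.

-1

Trace 36: π^k(36) = [36, 111, 26, 61, 6, 76, 81] for k=0..6.
Decompose π into cycles: lengths [22, 22, 22, 22, 22, 1, 1, 1, 1, 1] (10 cycles, including the fixed point 0).
sign(π) = (−1)^{n − #cycles} = (−1)^{115−10} = (−1)^105 = -1.
Check: (51/115) = -1 by Zolotarev.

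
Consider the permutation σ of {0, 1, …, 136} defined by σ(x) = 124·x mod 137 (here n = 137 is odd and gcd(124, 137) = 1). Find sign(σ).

Trace 40: π^k(40) = [40, 28, 47, 74, 134, 39, 41] for k=0..6.
The orbit structure of x ↦ 124x mod 137: 2 orbits of sizes [136, 1].
137 − 2 = 135 transpositions; sign(π) = (−1)^135 = -1.
Check: (124/137) = -1 by Zolotarev.

-1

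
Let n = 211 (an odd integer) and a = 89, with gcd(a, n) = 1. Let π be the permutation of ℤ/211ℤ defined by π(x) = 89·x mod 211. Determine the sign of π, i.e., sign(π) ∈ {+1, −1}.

-1

Orbit of 23 under x↦89x: [23, 148, 90, 203, 132, 143, 67]… (length divides ord_211(89)).
The orbit structure of x ↦ 89x mod 211: 4 orbits of sizes [70, 70, 70, 1].
4 cycles on 211: each ℓ→(−1)^(ℓ−1), product (−1)^207 = -1.
(89|211)_J = -1 (Zolotarev's lemma cross-check).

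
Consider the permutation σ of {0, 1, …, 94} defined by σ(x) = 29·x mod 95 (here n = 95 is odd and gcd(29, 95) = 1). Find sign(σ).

-1

Orbit of 14 under x↦29x: [14, 26, 89, 16, 84, 61, 59]… (length divides ord_95(29)).
π_29 has 8 disjoint cycles with lengths [18, 18, 18, 18, 18, 2, 2, 1] on {0,…,94}.
8 cycles on 95: each ℓ→(−1)^(ℓ−1), product (−1)^87 = -1.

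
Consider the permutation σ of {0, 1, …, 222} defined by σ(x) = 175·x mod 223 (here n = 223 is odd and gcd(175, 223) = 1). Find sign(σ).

+1

Start at x=128: 128 → 100 → 106 → 41 → 39 → 135 → 210 → … (one orbit).
Decompose π into cycles: lengths [111, 111, 1] (3 cycles, including the fixed point 0).
Σ(ℓ_i−1) = 223−3 = 220; sign = (−1)^220 = +1.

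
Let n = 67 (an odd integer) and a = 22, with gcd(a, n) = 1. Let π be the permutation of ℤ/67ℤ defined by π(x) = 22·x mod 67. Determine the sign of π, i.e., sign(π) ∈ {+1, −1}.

+1

Orbit of 1 under x↦22x: [1, 22, 15, 62, 24, 59, 25]… (length divides ord_67(22)).
Decompose π into cycles: lengths [11, 11, 11, 11, 11, 11, 1] (7 cycles, including the fixed point 0).
sign(π) = (−1)^{n − #cycles} = (−1)^{67−7} = (−1)^60 = +1.
Via Zolotarev, sign(π_{22}) = (22|67) = +1.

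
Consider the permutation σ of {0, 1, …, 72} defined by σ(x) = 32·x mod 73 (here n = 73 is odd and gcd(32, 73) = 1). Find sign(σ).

+1

Trace 2: π^k(2) = [2, 64, 4, 55, 8, 37, 16] for k=0..6.
Cycle type of π: 9×8 + 1; total 9 cycles.
73 − 9 = 64 transpositions; sign(π) = (−1)^64 = +1.
(32|73)_J = +1 (Zolotarev's lemma cross-check).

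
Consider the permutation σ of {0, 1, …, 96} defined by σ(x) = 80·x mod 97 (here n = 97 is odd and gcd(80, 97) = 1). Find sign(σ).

Start at x=63: 63 → 93 → 68 → 8 → 58 → 81 → 78 → … (one orbit).
Decompose π into cycles: lengths [96, 1] (2 cycles, including the fixed point 0).
sign(π) = (−1)^{n − #cycles} = (−1)^{97−2} = (−1)^95 = -1.

-1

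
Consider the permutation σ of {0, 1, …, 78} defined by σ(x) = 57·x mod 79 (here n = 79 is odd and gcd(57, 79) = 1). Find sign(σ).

Trace 14: π^k(14) = [14, 8, 61, 1, 57, 10, 17] for k=0..6.
Decompose π into cycles: lengths [26, 26, 26, 1] (4 cycles, including the fixed point 0).
n − c = 79 − 4 = 75; sign = (−1)^75 = -1.

-1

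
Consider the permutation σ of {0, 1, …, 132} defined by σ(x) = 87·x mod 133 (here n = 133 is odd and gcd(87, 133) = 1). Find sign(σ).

Orbit of 1 under x↦87x: [1, 87, 121, 20, 11, 26]… (length divides ord_133(87)).
Cycle lengths of π_87 on ℤ/133ℤ: [6, 6, 6, 6, 6, 6, 6, 6, 6, 6, 6, 6, 6, 6, 6, 6, 6, 6, 6, 3, 3, 3, 3, 3, 3, 1]; 26 cycles in total.
133 − 26 = 107 transpositions; sign(π) = (−1)^107 = -1.
The Jacobi symbol (87|133) = -1 (Zolotarev) agrees.

-1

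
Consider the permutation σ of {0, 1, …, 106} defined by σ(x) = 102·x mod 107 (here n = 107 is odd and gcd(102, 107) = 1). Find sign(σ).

+1

Start at x=85: 85 → 3 → 92 → 75 → 53 → 56 → 41 → … (one orbit).
Cycle type of π: 53×2 + 1; total 3 cycles.
sign(π) = (−1)^{n − #cycles} = (−1)^{107−3} = (−1)^104 = +1.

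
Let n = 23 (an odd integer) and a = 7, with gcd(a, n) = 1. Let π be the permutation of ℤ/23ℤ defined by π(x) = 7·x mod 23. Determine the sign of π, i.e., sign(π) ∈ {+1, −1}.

-1

Trace 18: π^k(18) = [18, 11, 8, 10, 1, 7, 3] for k=0..6.
π_7 has 2 disjoint cycles with lengths [22, 1] on {0,…,22}.
2 cycles on 23: each ℓ→(−1)^(ℓ−1), product (−1)^21 = -1.
(7|23)_J = -1 (Zolotarev's lemma cross-check).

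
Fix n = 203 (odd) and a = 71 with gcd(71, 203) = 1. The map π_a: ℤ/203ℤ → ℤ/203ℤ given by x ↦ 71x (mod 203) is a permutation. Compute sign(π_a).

Start at x=1: 1 → 71 → 169 → 22 → 141 → 64 → 78 → … (one orbit).
Cycle type of π: 14×14 + 1×7; total 21 cycles.
With 21 cycles on 203 points, sign = (−1)^{203−21} = +1.
Via Zolotarev, sign(π_{71}) = (71|203) = +1.

+1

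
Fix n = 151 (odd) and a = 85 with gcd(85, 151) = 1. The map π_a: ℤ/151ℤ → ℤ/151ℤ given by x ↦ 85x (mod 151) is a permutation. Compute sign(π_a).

+1

Orbit of 16 under x↦85x: [16, 1, 85, 128, 8, 76, 118]… (length divides ord_151(85)).
π_85 has 11 disjoint cycles with lengths [15, 15, 15, 15, 15, 15, 15, 15, 15, 15, 1] on {0,…,150}.
11 cycles on 151: each ℓ→(−1)^(ℓ−1), product (−1)^140 = +1.
The Jacobi symbol (85|151) = +1 (Zolotarev) agrees.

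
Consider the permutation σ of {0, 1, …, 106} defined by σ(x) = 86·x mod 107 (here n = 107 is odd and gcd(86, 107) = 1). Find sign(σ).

Trace 64: π^k(64) = [64, 47, 83, 76, 9, 25, 10] for k=0..6.
3 cycles of lengths [53, 53, 1].
sign(π) = (−1)^{n − #cycles} = (−1)^{107−3} = (−1)^104 = +1.
Zolotarev: (86|107) = +1, matching the cycle-count sign.

+1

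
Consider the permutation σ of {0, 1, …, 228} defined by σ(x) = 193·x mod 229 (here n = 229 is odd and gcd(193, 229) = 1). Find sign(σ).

Trace 225: π^k(225) = [225, 144, 83, 218, 167, 171, 27] for k=0..6.
π_193 has 5 disjoint cycles with lengths [57, 57, 57, 57, 1] on {0,…,228}.
5 cycles on 229: each ℓ→(−1)^(ℓ−1), product (−1)^224 = +1.

+1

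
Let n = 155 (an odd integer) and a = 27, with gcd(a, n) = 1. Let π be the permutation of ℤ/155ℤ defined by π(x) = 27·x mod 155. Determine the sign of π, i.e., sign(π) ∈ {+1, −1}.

+1

Orbit of 58 under x↦27x: [58, 16, 122, 39, 123, 66, 77]… (length divides ord_155(27)).
The orbit structure of x ↦ 27x mod 155: 11 orbits of sizes [20, 20, 20, 20, 20, 20, 10, 10, 10, 4, 1].
155 − 11 = 144 transpositions; sign(π) = (−1)^144 = +1.
The Jacobi symbol (27|155) = +1 (Zolotarev) agrees.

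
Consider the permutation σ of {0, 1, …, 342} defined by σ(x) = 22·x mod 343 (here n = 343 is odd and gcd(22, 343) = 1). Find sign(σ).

Start at x=183: 183 → 253 → 78 → 1 → 22 → 141 → 15 → … (one orbit).
Cycle lengths of π_22 on ℤ/343ℤ: [49, 49, 49, 49, 49, 49, 7, 7, 7, 7, 7, 7, 1, 1, 1, 1, 1, 1, 1]; 19 cycles in total.
With 19 cycles on 343 points, sign = (−1)^{343−19} = +1.
The Jacobi symbol (22|343) = +1 (Zolotarev) agrees.

+1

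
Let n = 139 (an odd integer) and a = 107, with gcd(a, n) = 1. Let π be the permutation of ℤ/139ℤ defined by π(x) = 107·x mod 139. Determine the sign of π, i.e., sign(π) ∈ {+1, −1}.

Orbit of 25 under x↦107x: [25, 34, 24, 66, 112, 30, 13]… (length divides ord_139(107)).
3 cycles of lengths [69, 69, 1].
Σ(ℓ_i−1) = 139−3 = 136; sign = (−1)^136 = +1.

+1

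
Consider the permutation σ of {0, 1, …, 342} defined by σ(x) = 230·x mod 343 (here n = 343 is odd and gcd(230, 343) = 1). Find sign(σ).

-1

Start at x=34: 34 → 274 → 251 → 106 → 27 → 36 → 48 → … (one orbit).
Cycle type of π: 98×3 + 14×3 + 2×3 + 1; total 10 cycles.
With 10 cycles on 343 points, sign = (−1)^{343−10} = -1.
The Jacobi symbol (230|343) = -1 (Zolotarev) agrees.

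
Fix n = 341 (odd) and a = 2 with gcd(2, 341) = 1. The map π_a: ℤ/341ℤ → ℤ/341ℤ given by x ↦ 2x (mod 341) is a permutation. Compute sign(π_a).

Start at x=16: 16 → 32 → 64 → 128 → 256 → 171 → 1 → … (one orbit).
Cycle lengths of π_2 on ℤ/341ℤ: [10, 10, 10, 10, 10, 10, 10, 10, 10, 10, 10, 10, 10, 10, 10, 10, 10, 10, 10, 10, 10, 10, 10, 10, 10, 10, 10, 10, 10, 10, 10, 5, 5, 5, 5, 5, 5, 1]; 38 cycles in total.
sign(π) = (−1)^{n − #cycles} = (−1)^{341−38} = (−1)^303 = -1.
(2|341)_J = -1 (Zolotarev's lemma cross-check).

-1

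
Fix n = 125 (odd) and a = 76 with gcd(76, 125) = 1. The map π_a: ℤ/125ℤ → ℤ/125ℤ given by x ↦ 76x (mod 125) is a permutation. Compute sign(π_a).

+1

Orbit of 101 under x↦76x: [101, 51, 1, 76, 26]… (length divides ord_125(76)).
Cycle type of π: 5×20 + 1×25; total 45 cycles.
125 − 45 = 80 transpositions; sign(π) = (−1)^80 = +1.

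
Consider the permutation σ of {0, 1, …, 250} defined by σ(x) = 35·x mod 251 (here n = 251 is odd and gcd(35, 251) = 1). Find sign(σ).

Start at x=63: 63 → 197 → 118 → 114 → 225 → 94 → 27 → … (one orbit).
The orbit structure of x ↦ 35x mod 251: 3 orbits of sizes [125, 125, 1].
251 − 3 = 248 transpositions; sign(π) = (−1)^248 = +1.

+1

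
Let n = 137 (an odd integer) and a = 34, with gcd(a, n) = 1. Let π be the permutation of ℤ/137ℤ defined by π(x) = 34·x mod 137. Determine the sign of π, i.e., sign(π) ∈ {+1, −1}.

+1

Trace 50: π^k(50) = [50, 56, 123, 72, 119, 73, 16] for k=0..6.
Cycle lengths of π_34 on ℤ/137ℤ: [17, 17, 17, 17, 17, 17, 17, 17, 1]; 9 cycles in total.
With 9 cycles on 137 points, sign = (−1)^{137−9} = +1.
Via Zolotarev, sign(π_{34}) = (34|137) = +1.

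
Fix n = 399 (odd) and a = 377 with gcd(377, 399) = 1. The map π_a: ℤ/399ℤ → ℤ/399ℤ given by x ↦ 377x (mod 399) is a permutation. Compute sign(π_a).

+1

Trace 377: π^k(377) = [377, 85, 125, 43, 251, 64, 188] for k=0..6.
π_377 has 33 disjoint cycles with lengths [18, 18, 18, 18, 18, 18, 18, 18, 18, 18, 18, 18, 18, 18, 18, 18, 18, 18, 18, 18, 9, 9, 2, 2, 2, 2, 2, 2, 2, 2, 2, 2, 1] on {0,…,398}.
n − c = 399 − 33 = 366; sign = (−1)^366 = +1.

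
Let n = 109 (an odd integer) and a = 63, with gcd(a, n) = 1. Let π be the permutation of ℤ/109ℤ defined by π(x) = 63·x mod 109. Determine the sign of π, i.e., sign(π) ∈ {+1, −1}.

Start at x=63: 63 → 45 → 1 → 63 (one orbit).
The orbit structure of x ↦ 63x mod 109: 37 orbits of sizes [3, 3, 3, 3, 3, 3, 3, 3, 3, 3, 3, 3, 3, 3, 3, 3, 3, 3, 3, 3, 3, 3, 3, 3, 3, 3, 3, 3, 3, 3, 3, 3, 3, 3, 3, 3, 1].
37 cycles on 109: each ℓ→(−1)^(ℓ−1), product (−1)^72 = +1.

+1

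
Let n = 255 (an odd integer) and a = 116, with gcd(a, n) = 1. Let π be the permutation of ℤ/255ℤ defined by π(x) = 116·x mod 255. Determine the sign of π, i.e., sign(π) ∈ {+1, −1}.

Start at x=196: 196 → 41 → 166 → 131 → 151 → 176 → 16 → … (one orbit).
Cycle lengths of π_116 on ℤ/255ℤ: [16, 16, 16, 16, 16, 16, 16, 16, 16, 16, 16, 16, 16, 16, 16, 2, 2, 2, 2, 2, 1, 1, 1, 1, 1]; 25 cycles in total.
sign(π) = (−1)^{n − #cycles} = (−1)^{255−25} = (−1)^230 = +1.
(116|255)_J = +1 (Zolotarev's lemma cross-check).

+1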